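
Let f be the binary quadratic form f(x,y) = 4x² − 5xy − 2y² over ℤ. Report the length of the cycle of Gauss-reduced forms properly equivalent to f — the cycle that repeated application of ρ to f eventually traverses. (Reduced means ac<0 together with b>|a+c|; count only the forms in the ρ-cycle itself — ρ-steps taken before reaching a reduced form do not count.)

D = 57, ⌊√D⌋ = 7
descent: ρ → (-2,5,4)  [lands on river]
river: ρ → (4,3,-3)
river: ρ → (-3,3,4)
river: ρ → (4,5,-2)
river: ρ → (-2,7,1)
river: ρ → (1,7,-2)
ρ-cycle length = 6 (tail of 1 descent step not counted)

6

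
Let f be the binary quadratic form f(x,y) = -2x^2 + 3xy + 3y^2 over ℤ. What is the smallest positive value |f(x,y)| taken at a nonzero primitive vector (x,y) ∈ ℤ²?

river: ρ → (3,3,-2)
river: ρ → (-2,5,1)
river: ρ → (1,5,-2)
river: ρ → (-2,3,3)
closes: descent 0, river 4
min |a| on river = 1

1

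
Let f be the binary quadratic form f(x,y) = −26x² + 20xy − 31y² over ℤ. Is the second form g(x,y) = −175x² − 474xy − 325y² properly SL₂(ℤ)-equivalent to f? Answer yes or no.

D₁ = -2824, D₂ = -2824
f is negative-definite; reduce −f:
−f: reduced (well bottom): (26,-20,31) with a≤c, −a<b≤a
flip sign back: reduced form of f is (-26,20,-31)
g is negative-definite; reduce −g:
−g: translate: b→124 (≡474 mod 350), so (175,474,325)→(175,124,26)
−g: flip: (175,124,26)→(26,-124,175)
−g: translate: b→-20 (≡-124 mod 52), so (26,-124,175)→(26,-20,31)
−g: reduced (well bottom): (26,-20,31) with a≤c, −a<b≤a
flip sign back: reduced form of g is (-26,20,-31)
reduced forms (-26, 20, -31) vs (-26, 20, -31) ⇒ equivalent

yes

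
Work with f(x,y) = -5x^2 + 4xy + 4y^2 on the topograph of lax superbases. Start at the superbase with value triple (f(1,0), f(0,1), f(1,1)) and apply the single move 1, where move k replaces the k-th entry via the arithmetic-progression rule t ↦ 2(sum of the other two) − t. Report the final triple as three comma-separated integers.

start (-5,4,3) = (f(1,0),f(0,1),f(1,1))
replace slot 1: 2·(4+3) − (-5) = 19 → (19,4,3)

19,4,3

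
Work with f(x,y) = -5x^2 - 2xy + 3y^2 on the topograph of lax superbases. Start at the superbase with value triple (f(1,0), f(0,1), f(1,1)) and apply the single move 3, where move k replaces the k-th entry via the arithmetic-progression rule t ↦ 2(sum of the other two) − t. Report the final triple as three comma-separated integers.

start (-5,3,-4) = (f(1,0),f(0,1),f(1,1))
replace slot 3: 2·((-5)+3) − (-4) = 0 → (-5,3,0)

-5,3,0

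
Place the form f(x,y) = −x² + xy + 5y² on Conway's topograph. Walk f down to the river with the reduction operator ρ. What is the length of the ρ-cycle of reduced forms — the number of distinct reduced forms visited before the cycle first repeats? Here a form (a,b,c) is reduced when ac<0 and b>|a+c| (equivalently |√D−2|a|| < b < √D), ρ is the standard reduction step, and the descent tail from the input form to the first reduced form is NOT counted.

D = 21, ⌊√D⌋ = 4
descent: ρ → (5,-1,-1)
descent: ρ → (-1,3,3)  [lands on river]
river: ρ → (3,3,-1)
ρ-cycle length = 2 (tail of 2 descent steps not counted)

2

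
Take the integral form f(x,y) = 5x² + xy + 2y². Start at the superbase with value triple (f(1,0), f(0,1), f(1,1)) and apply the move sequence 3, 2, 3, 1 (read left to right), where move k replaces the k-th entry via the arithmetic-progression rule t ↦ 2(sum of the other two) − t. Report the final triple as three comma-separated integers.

start (5,2,8) = (f(1,0),f(0,1),f(1,1))
replace slot 3: 2·(5+2) − 8 = 6 → (5,2,6)
replace slot 2: 2·(5+6) − 2 = 20 → (5,20,6)
replace slot 3: 2·(5+20) − 6 = 44 → (5,20,44)
replace slot 1: 2·(20+44) − 5 = 123 → (123,20,44)

123,20,44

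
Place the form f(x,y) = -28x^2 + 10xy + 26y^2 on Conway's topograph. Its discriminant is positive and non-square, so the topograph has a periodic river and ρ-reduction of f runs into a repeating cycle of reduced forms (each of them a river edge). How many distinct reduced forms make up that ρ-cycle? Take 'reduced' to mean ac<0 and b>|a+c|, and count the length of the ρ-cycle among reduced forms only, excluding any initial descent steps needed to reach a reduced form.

D = 3012, ⌊√D⌋ = 54
river: ρ → (26,42,-12)
river: ρ → (-12,54,2)
river: ρ → (2,54,-12)
river: ρ → (-12,42,26)
river: ρ → (26,10,-28)
river: ρ → (-28,46,8)
river: ρ → (8,50,-16)
river: ρ → (-16,46,14)
river: ρ → (14,38,-28)
river: ρ → (-28,18,24)
river: ρ → (24,30,-22)
river: ρ → (-22,14,32)
river: ρ → (32,50,-4)
river: ρ → (-4,54,6)
river: ρ → (6,54,-4)
river: ρ → (-4,50,32)
river: ρ → (32,14,-22)
river: ρ → (-22,30,24)
river: ρ → (24,18,-28)
river: ρ → (-28,38,14)
river: ρ → (14,46,-16)
river: ρ → (-16,50,8)
river: ρ → (8,46,-28)
river: ρ → (-28,10,26)
ρ-cycle length = 24 (tail of 0 descent steps not counted)

24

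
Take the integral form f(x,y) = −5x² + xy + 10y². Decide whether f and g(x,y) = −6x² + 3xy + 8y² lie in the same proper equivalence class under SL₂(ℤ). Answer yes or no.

D₁ = 201, D₂ = 201
river cycle of f (length 14): (-5, 11, 4), (4, 13, -2), (-2, 11, 10), (10, 9, -3), (-3, 9, 10), (10, 11, -2), (-2, 13, 4), (4, 11, -5), (-5, 9, 6), (6, 3, -8), … (4 more)
river cycle of g (length 14): (8, 13, -1), (-1, 13, 8), (8, 3, -6), (-6, 9, 5), (5, 11, -4), (-4, 13, 2), (2, 11, -10), (-10, 9, 3), (3, 9, -10), (-10, 11, 2), … (4 more)
cycles differ ⇒ inequivalent

no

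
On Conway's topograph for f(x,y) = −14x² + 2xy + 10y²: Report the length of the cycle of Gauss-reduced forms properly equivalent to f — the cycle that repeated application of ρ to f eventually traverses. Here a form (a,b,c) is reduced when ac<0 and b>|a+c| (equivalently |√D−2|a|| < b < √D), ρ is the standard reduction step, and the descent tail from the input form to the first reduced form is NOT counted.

D = 564, ⌊√D⌋ = 23
descent: ρ → (10,18,-6)  [lands on river]
river: ρ → (-6,18,10)
river: ρ → (10,22,-2)
river: ρ → (-2,22,10)
ρ-cycle length = 4 (tail of 1 descent step not counted)

4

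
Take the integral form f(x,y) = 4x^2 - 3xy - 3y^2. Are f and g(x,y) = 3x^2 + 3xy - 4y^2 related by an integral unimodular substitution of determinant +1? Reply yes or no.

D₁ = 57, D₂ = 57
river cycle of f (length 6): (-3, 3, 4), (4, 5, -2), (-2, 7, 1), (1, 7, -2), (-2, 5, 4), (4, 3, -3)
river cycle of g (length 6): (-4, 5, 2), (2, 7, -1), (-1, 7, 2), (2, 5, -4), (-4, 3, 3), (3, 3, -4)
cycles differ ⇒ inequivalent

no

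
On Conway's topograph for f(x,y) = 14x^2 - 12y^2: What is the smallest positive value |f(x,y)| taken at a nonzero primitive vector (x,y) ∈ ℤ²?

descent: ρ → (-12,24,2)  [lands on river]
river: ρ → (2,24,-12)
closes: descent 1, river 2
min |a| on river = 2

2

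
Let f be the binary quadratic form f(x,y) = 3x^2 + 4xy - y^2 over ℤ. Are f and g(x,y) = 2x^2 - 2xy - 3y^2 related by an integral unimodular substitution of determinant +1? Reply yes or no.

D₁ = 28, D₂ = 28
river cycle of f (length 4): (-1, 4, 3), (3, 2, -2), (-2, 2, 3), (3, 4, -1)
river cycle of g (length 4): (-3, 2, 2), (2, 2, -3), (-3, 4, 1), (1, 4, -3)
cycles differ ⇒ inequivalent

no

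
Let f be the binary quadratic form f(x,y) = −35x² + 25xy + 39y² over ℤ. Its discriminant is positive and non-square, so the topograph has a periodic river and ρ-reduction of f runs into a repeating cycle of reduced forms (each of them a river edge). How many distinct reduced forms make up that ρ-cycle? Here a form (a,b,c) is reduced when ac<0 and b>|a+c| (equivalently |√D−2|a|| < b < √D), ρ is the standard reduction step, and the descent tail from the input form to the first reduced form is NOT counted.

D = 6085, ⌊√D⌋ = 78
river: ρ → (39,53,-21)
river: ρ → (-21,73,9)
river: ρ → (9,71,-29)
river: ρ → (-29,45,35)
river: ρ → (35,25,-39)
river: ρ → (-39,53,21)
river: ρ → (21,73,-9)
river: ρ → (-9,71,29)
river: ρ → (29,45,-35)
river: ρ → (-35,25,39)
ρ-cycle length = 10 (tail of 0 descent steps not counted)

10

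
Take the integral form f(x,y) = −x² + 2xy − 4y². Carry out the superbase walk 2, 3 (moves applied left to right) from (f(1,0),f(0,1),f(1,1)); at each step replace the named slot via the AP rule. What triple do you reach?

start (-1,-4,-3) = (f(1,0),f(0,1),f(1,1))
replace slot 2: 2·((-1)+(-3)) − (-4) = -4 → (-1,-4,-3)
replace slot 3: 2·((-1)+(-4)) − (-3) = -7 → (-1,-4,-7)

-1,-4,-7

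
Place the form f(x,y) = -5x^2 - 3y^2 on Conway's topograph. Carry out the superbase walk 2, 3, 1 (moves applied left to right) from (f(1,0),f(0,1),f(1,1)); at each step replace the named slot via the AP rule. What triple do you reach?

start (-5,-3,-8) = (f(1,0),f(0,1),f(1,1))
replace slot 2: 2·((-5)+(-8)) − (-3) = -23 → (-5,-23,-8)
replace slot 3: 2·((-5)+(-23)) − (-8) = -48 → (-5,-23,-48)
replace slot 1: 2·((-23)+(-48)) − (-5) = -137 → (-137,-23,-48)

-137,-23,-48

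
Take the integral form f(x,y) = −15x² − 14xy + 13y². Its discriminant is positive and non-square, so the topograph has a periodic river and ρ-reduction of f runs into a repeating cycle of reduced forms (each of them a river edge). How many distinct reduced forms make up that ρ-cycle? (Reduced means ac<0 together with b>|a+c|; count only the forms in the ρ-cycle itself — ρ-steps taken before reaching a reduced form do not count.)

D = 976, ⌊√D⌋ = 31
descent: ρ → (13,14,-15)  [lands on river]
river: ρ → (-15,16,12)
river: ρ → (12,8,-19)
river: ρ → (-19,30,1)
river: ρ → (1,30,-19)
river: ρ → (-19,8,12)
river: ρ → (12,16,-15)
river: ρ → (-15,14,13)
river: ρ → (13,12,-16)
river: ρ → (-16,20,9)
river: ρ → (9,16,-20)
river: ρ → (-20,24,5)
river: ρ → (5,26,-15)
river: ρ → (-15,4,16)
river: ρ → (16,28,-3)
river: ρ → (-3,26,25)
river: ρ → (25,24,-4)
river: ρ → (-4,24,25)
river: ρ → (25,26,-3)
river: ρ → (-3,28,16)
river: ρ → (16,4,-15)
river: ρ → (-15,26,5)
river: ρ → (5,24,-20)
river: ρ → (-20,16,9)
river: ρ → (9,20,-16)
river: ρ → (-16,12,13)
ρ-cycle length = 26 (tail of 1 descent step not counted)

26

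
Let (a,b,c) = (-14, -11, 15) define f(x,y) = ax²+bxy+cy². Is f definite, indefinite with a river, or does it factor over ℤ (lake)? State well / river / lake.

D = b²−4ac = (-11)² − 4·(-14)·15 = 961
D = 31² is a perfect square ⇒ form factors over ℤ ⇒ lakes

lake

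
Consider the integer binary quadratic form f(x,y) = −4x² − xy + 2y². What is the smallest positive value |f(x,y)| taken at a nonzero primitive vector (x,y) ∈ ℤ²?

descent: ρ → (2,5,-1)  [lands on river]
river: ρ → (-1,5,2)
river: ρ → (2,3,-3)
river: ρ → (-3,3,2)
closes: descent 1, river 4
min |a| on river = 1

1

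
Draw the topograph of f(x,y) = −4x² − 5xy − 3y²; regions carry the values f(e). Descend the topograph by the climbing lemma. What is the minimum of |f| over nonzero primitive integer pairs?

translate: b→-3 (≡5 mod 8), so (4,5,3)→(4,-3,2)
flip: (4,-3,2)→(2,3,4)
translate: b→-1 (≡3 mod 4), so (2,3,4)→(2,-1,3)
reduced (well bottom): (2,-1,3) with a≤c, −a<b≤a
well minimum |f| = |-2| = 2 (negative-definite)

2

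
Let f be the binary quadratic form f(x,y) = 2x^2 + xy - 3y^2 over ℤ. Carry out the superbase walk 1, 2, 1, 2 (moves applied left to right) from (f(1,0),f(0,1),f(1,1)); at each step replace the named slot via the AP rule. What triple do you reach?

start (2,-3,0) = (f(1,0),f(0,1),f(1,1))
replace slot 1: 2·((-3)+0) − 2 = -8 → (-8,-3,0)
replace slot 2: 2·((-8)+0) − (-3) = -13 → (-8,-13,0)
replace slot 1: 2·((-13)+0) − (-8) = -18 → (-18,-13,0)
replace slot 2: 2·((-18)+0) − (-13) = -23 → (-18,-23,0)

-18,-23,0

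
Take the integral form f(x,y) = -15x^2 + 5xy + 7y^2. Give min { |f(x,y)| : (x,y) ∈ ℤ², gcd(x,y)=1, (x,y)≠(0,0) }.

descent: ρ → (7,9,-13)  [lands on river]
river: ρ → (-13,17,3)
river: ρ → (3,19,-7)
river: ρ → (-7,9,13)
river: ρ → (13,17,-3)
river: ρ → (-3,19,7)
closes: descent 1, river 6
min |a| on river = 3

3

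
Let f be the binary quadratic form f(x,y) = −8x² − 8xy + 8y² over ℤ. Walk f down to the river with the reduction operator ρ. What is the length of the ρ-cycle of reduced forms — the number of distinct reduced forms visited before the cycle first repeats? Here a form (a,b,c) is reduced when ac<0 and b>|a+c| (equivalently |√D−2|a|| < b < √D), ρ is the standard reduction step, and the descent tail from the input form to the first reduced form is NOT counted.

D = 320, ⌊√D⌋ = 17
descent: ρ → (8,8,-8)  [lands on river]
river: ρ → (-8,8,8)
ρ-cycle length = 2 (tail of 1 descent step not counted)

2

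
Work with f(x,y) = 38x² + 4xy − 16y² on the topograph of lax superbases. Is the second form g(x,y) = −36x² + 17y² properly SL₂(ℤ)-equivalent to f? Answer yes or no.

D₁ = 2448, D₂ = 2448
river cycle of f (length 8): (-16, 28, 26), (26, 24, -18), (-18, 48, 2), (2, 48, -18), (-18, 24, 26), (26, 28, -16), (-16, 36, 18), (18, 36, -16)
river cycle of g (length 6): (17, 34, -19), (-19, 42, 9), (9, 48, -4), (-4, 48, 9), (9, 42, -19), (-19, 34, 17)
cycles differ ⇒ inequivalent

no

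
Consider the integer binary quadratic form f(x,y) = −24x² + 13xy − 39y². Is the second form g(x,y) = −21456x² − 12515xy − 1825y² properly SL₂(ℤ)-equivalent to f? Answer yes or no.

D₁ = -3575, D₂ = -3575
f is negative-definite; reduce −f:
−f: reduced (well bottom): (24,-13,39) with a≤c, −a<b≤a
flip sign back: reduced form of f is (-24,13,-39)
g is negative-definite; reduce −g:
−g: flip: (21456,12515,1825)→(1825,-12515,21456)
−g: translate: b→-1565 (≡-12515 mod 3650), so (1825,-12515,21456)→(1825,-1565,336)
−g: flip: (1825,-1565,336)→(336,1565,1825)
−g: translate: b→221 (≡1565 mod 672), so (336,1565,1825)→(336,221,39)
−g: flip: (336,221,39)→(39,-221,336)
−g: translate: b→13 (≡-221 mod 78), so (39,-221,336)→(39,13,24)
−g: flip: (39,13,24)→(24,-13,39)
−g: reduced (well bottom): (24,-13,39) with a≤c, −a<b≤a
flip sign back: reduced form of g is (-24,13,-39)
reduced forms (-24, 13, -39) vs (-24, 13, -39) ⇒ equivalent

yes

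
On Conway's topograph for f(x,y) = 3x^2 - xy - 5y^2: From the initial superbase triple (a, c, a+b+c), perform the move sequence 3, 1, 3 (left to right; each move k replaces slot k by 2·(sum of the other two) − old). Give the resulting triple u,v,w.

start (3,-5,-3) = (f(1,0),f(0,1),f(1,1))
replace slot 3: 2·(3+(-5)) − (-3) = -1 → (3,-5,-1)
replace slot 1: 2·((-5)+(-1)) − 3 = -15 → (-15,-5,-1)
replace slot 3: 2·((-15)+(-5)) − (-1) = -39 → (-15,-5,-39)

-15,-5,-39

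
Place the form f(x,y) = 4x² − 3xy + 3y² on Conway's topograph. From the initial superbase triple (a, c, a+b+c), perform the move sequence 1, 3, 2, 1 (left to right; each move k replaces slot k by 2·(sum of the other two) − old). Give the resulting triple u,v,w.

start (4,3,4) = (f(1,0),f(0,1),f(1,1))
replace slot 1: 2·(3+4) − 4 = 10 → (10,3,4)
replace slot 3: 2·(10+3) − 4 = 22 → (10,3,22)
replace slot 2: 2·(10+22) − 3 = 61 → (10,61,22)
replace slot 1: 2·(61+22) − 10 = 156 → (156,61,22)

156,61,22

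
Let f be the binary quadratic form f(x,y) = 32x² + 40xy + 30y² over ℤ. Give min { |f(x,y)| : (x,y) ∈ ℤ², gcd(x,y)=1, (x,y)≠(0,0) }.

translate: b→-24 (≡40 mod 64), so (32,40,30)→(32,-24,22)
flip: (32,-24,22)→(22,24,32)
translate: b→-20 (≡24 mod 44), so (22,24,32)→(22,-20,30)
reduced (well bottom): (22,-20,30) with a≤c, −a<b≤a
well minimum = a = 22

22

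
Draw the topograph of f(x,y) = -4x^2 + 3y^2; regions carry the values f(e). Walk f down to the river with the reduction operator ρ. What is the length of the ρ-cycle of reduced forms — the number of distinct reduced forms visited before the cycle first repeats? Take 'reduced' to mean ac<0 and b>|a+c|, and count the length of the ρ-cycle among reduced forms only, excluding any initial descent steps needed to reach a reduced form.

D = 48, ⌊√D⌋ = 6
descent: ρ → (3,6,-1)  [lands on river]
river: ρ → (-1,6,3)
ρ-cycle length = 2 (tail of 1 descent step not counted)

2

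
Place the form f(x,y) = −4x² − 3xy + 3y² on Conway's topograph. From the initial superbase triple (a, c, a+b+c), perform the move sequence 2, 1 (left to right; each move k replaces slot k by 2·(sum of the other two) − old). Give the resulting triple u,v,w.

start (-4,3,-4) = (f(1,0),f(0,1),f(1,1))
replace slot 2: 2·((-4)+(-4)) − 3 = -19 → (-4,-19,-4)
replace slot 1: 2·((-19)+(-4)) − (-4) = -42 → (-42,-19,-4)

-42,-19,-4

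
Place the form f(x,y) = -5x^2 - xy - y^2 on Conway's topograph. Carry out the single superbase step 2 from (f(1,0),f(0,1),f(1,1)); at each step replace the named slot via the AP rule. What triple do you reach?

start (-5,-1,-7) = (f(1,0),f(0,1),f(1,1))
replace slot 2: 2·((-5)+(-7)) − (-1) = -23 → (-5,-23,-7)

-5,-23,-7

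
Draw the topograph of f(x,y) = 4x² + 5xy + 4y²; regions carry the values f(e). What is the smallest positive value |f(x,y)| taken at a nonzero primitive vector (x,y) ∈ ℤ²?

translate: b→-3 (≡5 mod 8), so (4,5,4)→(4,-3,3)
flip: (4,-3,3)→(3,3,4)
reduced (well bottom): (3,3,4) with a≤c, −a<b≤a
well minimum = a = 3

3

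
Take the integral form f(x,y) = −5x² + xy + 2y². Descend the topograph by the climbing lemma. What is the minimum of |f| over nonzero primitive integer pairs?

descent: ρ → (2,3,-4)  [lands on river]
river: ρ → (-4,5,1)
river: ρ → (1,5,-4)
river: ρ → (-4,3,2)
river: ρ → (2,5,-2)
river: ρ → (-2,3,4)
river: ρ → (4,5,-1)
river: ρ → (-1,5,4)
river: ρ → (4,3,-2)
river: ρ → (-2,5,2)
closes: descent 1, river 10
min |a| on river = 1

1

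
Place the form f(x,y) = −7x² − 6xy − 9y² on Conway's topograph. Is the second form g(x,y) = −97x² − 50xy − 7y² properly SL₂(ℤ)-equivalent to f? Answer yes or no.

D₁ = -216, D₂ = -216
f is negative-definite; reduce −f:
−f: reduced (well bottom): (7,6,9) with a≤c, −a<b≤a
flip sign back: reduced form of f is (-7,-6,-9)
g is negative-definite; reduce −g:
−g: flip: (97,50,7)→(7,-50,97)
−g: translate: b→6 (≡-50 mod 14), so (7,-50,97)→(7,6,9)
−g: reduced (well bottom): (7,6,9) with a≤c, −a<b≤a
flip sign back: reduced form of g is (-7,-6,-9)
reduced forms (-7, -6, -9) vs (-7, -6, -9) ⇒ equivalent

yes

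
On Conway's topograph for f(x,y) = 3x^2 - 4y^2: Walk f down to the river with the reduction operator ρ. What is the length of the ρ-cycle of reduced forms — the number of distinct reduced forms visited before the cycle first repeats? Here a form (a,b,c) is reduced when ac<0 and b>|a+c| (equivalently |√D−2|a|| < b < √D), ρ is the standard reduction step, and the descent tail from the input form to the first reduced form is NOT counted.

D = 48, ⌊√D⌋ = 6
descent: ρ → (-4,0,3)
descent: ρ → (3,6,-1)  [lands on river]
river: ρ → (-1,6,3)
ρ-cycle length = 2 (tail of 2 descent steps not counted)

2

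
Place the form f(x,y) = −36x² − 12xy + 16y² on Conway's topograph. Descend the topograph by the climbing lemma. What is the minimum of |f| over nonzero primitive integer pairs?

descent: ρ → (16,44,-8)  [lands on river]
river: ρ → (-8,36,36)
river: ρ → (36,36,-8)
river: ρ → (-8,44,16)
river: ρ → (16,20,-32)
river: ρ → (-32,44,4)
river: ρ → (4,44,-32)
river: ρ → (-32,20,16)
closes: descent 1, river 8
min |a| on river = 4

4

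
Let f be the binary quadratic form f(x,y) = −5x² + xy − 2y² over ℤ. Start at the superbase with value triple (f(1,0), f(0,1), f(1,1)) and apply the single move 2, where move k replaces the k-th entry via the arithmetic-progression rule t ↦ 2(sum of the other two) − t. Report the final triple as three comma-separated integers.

start (-5,-2,-6) = (f(1,0),f(0,1),f(1,1))
replace slot 2: 2·((-5)+(-6)) − (-2) = -20 → (-5,-20,-6)

-5,-20,-6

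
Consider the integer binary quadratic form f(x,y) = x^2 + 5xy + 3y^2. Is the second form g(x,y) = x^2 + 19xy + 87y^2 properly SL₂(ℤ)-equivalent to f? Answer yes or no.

D₁ = 13, D₂ = 13
river cycle of f (length 2): (-1, 3, 1), (1, 3, -1)
river cycle of g (length 2): (1, 3, -1), (-1, 3, 1)
cycles coincide ⇒ equivalent

yes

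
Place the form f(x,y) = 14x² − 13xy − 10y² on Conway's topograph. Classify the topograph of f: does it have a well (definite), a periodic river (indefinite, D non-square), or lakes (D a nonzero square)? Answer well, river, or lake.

D = b²−4ac = (-13)² − 4·14·(-10) = 729
D = 27² is a perfect square ⇒ form factors over ℤ ⇒ lakes

lake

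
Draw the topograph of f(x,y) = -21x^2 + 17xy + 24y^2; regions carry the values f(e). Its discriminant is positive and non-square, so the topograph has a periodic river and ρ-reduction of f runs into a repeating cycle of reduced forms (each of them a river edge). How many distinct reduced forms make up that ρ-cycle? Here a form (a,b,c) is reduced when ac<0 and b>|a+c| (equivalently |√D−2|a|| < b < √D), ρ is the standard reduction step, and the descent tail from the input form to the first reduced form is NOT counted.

D = 2305, ⌊√D⌋ = 48
river: ρ → (24,31,-14)
river: ρ → (-14,25,30)
river: ρ → (30,35,-9)
river: ρ → (-9,37,26)
river: ρ → (26,15,-20)
river: ρ → (-20,25,21)
river: ρ → (21,17,-24)
river: ρ → (-24,31,14)
river: ρ → (14,25,-30)
river: ρ → (-30,35,9)
river: ρ → (9,37,-26)
river: ρ → (-26,15,20)
river: ρ → (20,25,-21)
river: ρ → (-21,17,24)
ρ-cycle length = 14 (tail of 0 descent steps not counted)

14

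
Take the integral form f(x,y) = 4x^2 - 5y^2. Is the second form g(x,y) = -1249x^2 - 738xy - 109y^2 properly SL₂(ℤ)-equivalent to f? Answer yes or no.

D₁ = 80, D₂ = 80
river cycle of f (length 2): (4, 8, -1), (-1, 8, 4)
river cycle of g (length 2): (-1, 8, 4), (4, 8, -1)
cycles coincide ⇒ equivalent

yes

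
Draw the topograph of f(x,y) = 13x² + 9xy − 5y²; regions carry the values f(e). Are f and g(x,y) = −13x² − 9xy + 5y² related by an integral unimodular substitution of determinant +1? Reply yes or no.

D₁ = 341, D₂ = 341
river cycle of f (length 6): (-5, 11, 11), (11, 11, -5), (-5, 9, 13), (13, 17, -1), (-1, 17, 13), (13, 9, -5)
river cycle of g (length 6): (5, 9, -13), (-13, 17, 1), (1, 17, -13), (-13, 9, 5), (5, 11, -11), (-11, 11, 5)
cycles differ ⇒ inequivalent

no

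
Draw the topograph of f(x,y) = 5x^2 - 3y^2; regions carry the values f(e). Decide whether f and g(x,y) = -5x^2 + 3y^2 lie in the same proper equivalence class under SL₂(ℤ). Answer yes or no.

D₁ = 60, D₂ = 60
river cycle of f (length 2): (-3, 6, 2), (2, 6, -3)
river cycle of g (length 2): (3, 6, -2), (-2, 6, 3)
cycles differ ⇒ inequivalent

no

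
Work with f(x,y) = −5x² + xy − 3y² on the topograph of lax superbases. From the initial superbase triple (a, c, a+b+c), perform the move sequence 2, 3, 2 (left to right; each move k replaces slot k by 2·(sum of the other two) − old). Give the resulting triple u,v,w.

start (-5,-3,-7) = (f(1,0),f(0,1),f(1,1))
replace slot 2: 2·((-5)+(-7)) − (-3) = -21 → (-5,-21,-7)
replace slot 3: 2·((-5)+(-21)) − (-7) = -45 → (-5,-21,-45)
replace slot 2: 2·((-5)+(-45)) − (-21) = -79 → (-5,-79,-45)

-5,-79,-45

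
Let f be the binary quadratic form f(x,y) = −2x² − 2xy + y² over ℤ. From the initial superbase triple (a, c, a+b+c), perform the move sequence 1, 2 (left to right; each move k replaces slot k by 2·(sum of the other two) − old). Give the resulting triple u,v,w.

start (-2,1,-3) = (f(1,0),f(0,1),f(1,1))
replace slot 1: 2·(1+(-3)) − (-2) = -2 → (-2,1,-3)
replace slot 2: 2·((-2)+(-3)) − 1 = -11 → (-2,-11,-3)

-2,-11,-3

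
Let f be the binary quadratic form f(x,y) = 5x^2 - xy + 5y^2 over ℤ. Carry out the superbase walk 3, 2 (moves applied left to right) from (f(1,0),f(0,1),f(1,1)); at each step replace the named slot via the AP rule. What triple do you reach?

start (5,5,9) = (f(1,0),f(0,1),f(1,1))
replace slot 3: 2·(5+5) − 9 = 11 → (5,5,11)
replace slot 2: 2·(5+11) − 5 = 27 → (5,27,11)

5,27,11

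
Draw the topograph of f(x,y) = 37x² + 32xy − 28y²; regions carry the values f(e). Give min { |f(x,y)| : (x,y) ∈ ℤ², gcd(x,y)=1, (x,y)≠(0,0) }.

river: ρ → (-28,24,41)
river: ρ → (41,58,-11)
river: ρ → (-11,52,56)
river: ρ → (56,60,-7)
river: ρ → (-7,66,29)
river: ρ → (29,50,-23)
river: ρ → (-23,42,37)
river: ρ → (37,32,-28)
closes: descent 0, river 8
min |a| on river = 7

7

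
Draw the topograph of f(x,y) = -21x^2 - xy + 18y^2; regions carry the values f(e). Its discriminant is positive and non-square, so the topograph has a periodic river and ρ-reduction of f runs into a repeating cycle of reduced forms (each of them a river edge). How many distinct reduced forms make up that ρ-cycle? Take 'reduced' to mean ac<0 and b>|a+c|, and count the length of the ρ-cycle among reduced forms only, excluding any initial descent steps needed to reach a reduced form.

D = 1513, ⌊√D⌋ = 38
descent: ρ → (18,37,-2)  [lands on river]
river: ρ → (-2,35,36)
river: ρ → (36,37,-1)
river: ρ → (-1,37,36)
river: ρ → (36,35,-2)
river: ρ → (-2,37,18)
river: ρ → (18,35,-4)
river: ρ → (-4,37,9)
river: ρ → (9,35,-8)
river: ρ → (-8,29,21)
river: ρ → (21,13,-16)
river: ρ → (-16,19,18)
river: ρ → (18,17,-17)
river: ρ → (-17,17,18)
river: ρ → (18,19,-16)
river: ρ → (-16,13,21)
river: ρ → (21,29,-8)
river: ρ → (-8,35,9)
river: ρ → (9,37,-4)
river: ρ → (-4,35,18)
ρ-cycle length = 20 (tail of 1 descent step not counted)

20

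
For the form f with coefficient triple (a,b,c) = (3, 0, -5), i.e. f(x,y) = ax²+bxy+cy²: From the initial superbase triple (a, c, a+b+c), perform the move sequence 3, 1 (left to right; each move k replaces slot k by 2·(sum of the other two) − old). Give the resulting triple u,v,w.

start (3,-5,-2) = (f(1,0),f(0,1),f(1,1))
replace slot 3: 2·(3+(-5)) − (-2) = -2 → (3,-5,-2)
replace slot 1: 2·((-5)+(-2)) − 3 = -17 → (-17,-5,-2)

-17,-5,-2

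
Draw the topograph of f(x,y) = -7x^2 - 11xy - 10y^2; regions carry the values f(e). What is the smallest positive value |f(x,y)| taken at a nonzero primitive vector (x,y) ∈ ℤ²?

translate: b→-3 (≡11 mod 14), so (7,11,10)→(7,-3,6)
flip: (7,-3,6)→(6,3,7)
reduced (well bottom): (6,3,7) with a≤c, −a<b≤a
well minimum |f| = |-6| = 6 (negative-definite)

6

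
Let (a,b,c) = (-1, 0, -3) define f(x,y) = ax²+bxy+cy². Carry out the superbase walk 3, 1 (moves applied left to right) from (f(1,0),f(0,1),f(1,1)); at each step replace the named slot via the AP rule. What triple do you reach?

start (-1,-3,-4) = (f(1,0),f(0,1),f(1,1))
replace slot 3: 2·((-1)+(-3)) − (-4) = -4 → (-1,-3,-4)
replace slot 1: 2·((-3)+(-4)) − (-1) = -13 → (-13,-3,-4)

-13,-3,-4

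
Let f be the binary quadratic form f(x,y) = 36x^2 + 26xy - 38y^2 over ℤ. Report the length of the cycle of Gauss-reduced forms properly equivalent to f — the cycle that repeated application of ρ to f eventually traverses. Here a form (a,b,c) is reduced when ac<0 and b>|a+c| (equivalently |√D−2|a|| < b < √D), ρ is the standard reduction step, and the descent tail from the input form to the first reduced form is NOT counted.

D = 6148, ⌊√D⌋ = 78
river: ρ → (-38,50,24)
river: ρ → (24,46,-42)
river: ρ → (-42,38,28)
river: ρ → (28,74,-6)
river: ρ → (-6,70,52)
river: ρ → (52,34,-24)
river: ρ → (-24,62,24)
river: ρ → (24,34,-52)
river: ρ → (-52,70,6)
river: ρ → (6,74,-28)
river: ρ → (-28,38,42)
river: ρ → (42,46,-24)
river: ρ → (-24,50,38)
river: ρ → (38,26,-36)
river: ρ → (-36,46,28)
river: ρ → (28,66,-16)
river: ρ → (-16,62,36)
river: ρ → (36,10,-42)
river: ρ → (-42,74,4)
river: ρ → (4,78,-4)
river: ρ → (-4,74,42)
river: ρ → (42,10,-36)
river: ρ → (-36,62,16)
river: ρ → (16,66,-28)
river: ρ → (-28,46,36)
river: ρ → (36,26,-38)
ρ-cycle length = 26 (tail of 0 descent steps not counted)

26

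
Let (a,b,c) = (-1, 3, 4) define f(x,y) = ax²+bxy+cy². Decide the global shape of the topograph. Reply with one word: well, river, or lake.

D = b²−4ac = 3² − 4·(-1)·4 = 25
D = 5² is a perfect square ⇒ form factors over ℤ ⇒ lakes

lake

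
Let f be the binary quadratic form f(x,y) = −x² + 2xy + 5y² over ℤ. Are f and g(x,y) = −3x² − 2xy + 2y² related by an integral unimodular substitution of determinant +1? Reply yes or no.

D₁ = 24, D₂ = 28
discriminants differ ⇒ not SL₂(ℤ)-equivalent

no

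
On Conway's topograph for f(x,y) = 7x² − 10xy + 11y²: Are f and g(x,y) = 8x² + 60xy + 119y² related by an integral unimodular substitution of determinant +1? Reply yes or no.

D₁ = -208, D₂ = -208
f: translate: b→4 (≡-10 mod 14), so (7,-10,11)→(7,4,8)
f: reduced (well bottom): (7,4,8) with a≤c, −a<b≤a
g: translate: b→-4 (≡60 mod 16), so (8,60,119)→(8,-4,7)
g: flip: (8,-4,7)→(7,4,8)
g: reduced (well bottom): (7,4,8) with a≤c, −a<b≤a
reduced forms (7, 4, 8) vs (7, 4, 8) ⇒ equivalent

yes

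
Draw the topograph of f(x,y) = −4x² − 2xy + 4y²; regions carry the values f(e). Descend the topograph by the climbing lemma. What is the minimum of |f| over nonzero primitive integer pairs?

descent: ρ → (4,2,-4)  [lands on river]
river: ρ → (-4,6,2)
river: ρ → (2,6,-4)
river: ρ → (-4,2,4)
river: ρ → (4,6,-2)
river: ρ → (-2,6,4)
closes: descent 1, river 6
min |a| on river = 2

2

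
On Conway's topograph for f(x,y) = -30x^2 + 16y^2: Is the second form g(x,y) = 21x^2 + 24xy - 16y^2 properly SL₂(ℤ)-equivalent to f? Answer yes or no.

D₁ = 1920, D₂ = 1920
river cycle of f (length 4): (16, 32, -14), (-14, 24, 24), (24, 24, -14), (-14, 32, 16)
river cycle of g (length 8): (-16, 40, 5), (5, 40, -16), (-16, 24, 21), (21, 18, -19), (-19, 20, 20), (20, 20, -19), (-19, 18, 21), (21, 24, -16)
cycles differ ⇒ inequivalent

no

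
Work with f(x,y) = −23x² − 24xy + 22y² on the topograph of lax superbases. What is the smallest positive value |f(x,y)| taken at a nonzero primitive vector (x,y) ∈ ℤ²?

descent: ρ → (22,24,-23)  [lands on river]
river: ρ → (-23,22,23)
river: ρ → (23,24,-22)
river: ρ → (-22,20,25)
river: ρ → (25,30,-17)
river: ρ → (-17,38,17)
river: ρ → (17,30,-25)
river: ρ → (-25,20,22)
closes: descent 1, river 8
min |a| on river = 17

17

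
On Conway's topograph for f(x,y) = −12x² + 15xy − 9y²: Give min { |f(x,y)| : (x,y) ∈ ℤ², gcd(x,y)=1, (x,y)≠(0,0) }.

translate: b→9 (≡-15 mod 24), so (12,-15,9)→(12,9,6)
flip: (12,9,6)→(6,-9,12)
translate: b→3 (≡-9 mod 12), so (6,-9,12)→(6,3,9)
reduced (well bottom): (6,3,9) with a≤c, −a<b≤a
well minimum |f| = |-6| = 6 (negative-definite)

6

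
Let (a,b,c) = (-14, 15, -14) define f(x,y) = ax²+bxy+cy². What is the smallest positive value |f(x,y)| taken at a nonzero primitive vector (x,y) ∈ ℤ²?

translate: b→13 (≡-15 mod 28), so (14,-15,14)→(14,13,13)
flip: (14,13,13)→(13,-13,14)
translate: b→13 (≡-13 mod 26), so (13,-13,14)→(13,13,14)
reduced (well bottom): (13,13,14) with a≤c, −a<b≤a
well minimum |f| = |-13| = 13 (negative-definite)

13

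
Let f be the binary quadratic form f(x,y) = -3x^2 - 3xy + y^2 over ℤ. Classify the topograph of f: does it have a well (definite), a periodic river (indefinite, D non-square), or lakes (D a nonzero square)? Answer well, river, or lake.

D = b²−4ac = (-3)² − 4·(-3)·1 = 21
D > 0 non-square ⇒ indefinite ⇒ periodic river

river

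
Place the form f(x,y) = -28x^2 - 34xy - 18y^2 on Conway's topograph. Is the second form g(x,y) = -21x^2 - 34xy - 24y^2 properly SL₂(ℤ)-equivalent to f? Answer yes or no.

D₁ = -860, D₂ = -860
f is negative-definite; reduce −f:
−f: translate: b→-22 (≡34 mod 56), so (28,34,18)→(28,-22,12)
−f: flip: (28,-22,12)→(12,22,28)
−f: translate: b→-2 (≡22 mod 24), so (12,22,28)→(12,-2,18)
−f: reduced (well bottom): (12,-2,18) with a≤c, −a<b≤a
flip sign back: reduced form of f is (-12,2,-18)
g is negative-definite; reduce −g:
−g: translate: b→-8 (≡34 mod 42), so (21,34,24)→(21,-8,11)
−g: flip: (21,-8,11)→(11,8,21)
−g: reduced (well bottom): (11,8,21) with a≤c, −a<b≤a
flip sign back: reduced form of g is (-11,-8,-21)
reduced forms (-12, 2, -18) vs (-11, -8, -21) ⇒ inequivalent

no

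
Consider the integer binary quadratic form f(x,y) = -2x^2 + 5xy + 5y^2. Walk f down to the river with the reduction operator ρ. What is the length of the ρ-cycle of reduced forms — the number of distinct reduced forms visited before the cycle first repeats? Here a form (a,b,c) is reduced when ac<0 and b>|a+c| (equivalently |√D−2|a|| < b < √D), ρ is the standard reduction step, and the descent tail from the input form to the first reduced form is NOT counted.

D = 65, ⌊√D⌋ = 8
river: ρ → (5,5,-2)
river: ρ → (-2,7,2)
river: ρ → (2,5,-5)
river: ρ → (-5,5,2)
river: ρ → (2,7,-2)
river: ρ → (-2,5,5)
ρ-cycle length = 6 (tail of 0 descent steps not counted)

6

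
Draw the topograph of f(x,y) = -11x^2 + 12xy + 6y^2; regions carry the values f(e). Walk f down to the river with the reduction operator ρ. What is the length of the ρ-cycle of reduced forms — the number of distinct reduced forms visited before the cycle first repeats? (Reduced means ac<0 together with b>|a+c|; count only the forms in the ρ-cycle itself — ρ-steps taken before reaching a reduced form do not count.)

D = 408, ⌊√D⌋ = 20
river: ρ → (6,12,-11)
river: ρ → (-11,10,7)
river: ρ → (7,18,-3)
river: ρ → (-3,18,7)
river: ρ → (7,10,-11)
river: ρ → (-11,12,6)
ρ-cycle length = 6 (tail of 0 descent steps not counted)

6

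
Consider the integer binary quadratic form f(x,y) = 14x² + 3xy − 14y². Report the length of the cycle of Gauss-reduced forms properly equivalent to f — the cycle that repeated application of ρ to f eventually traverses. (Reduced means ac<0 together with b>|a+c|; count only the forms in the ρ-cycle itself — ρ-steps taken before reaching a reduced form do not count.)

D = 793, ⌊√D⌋ = 28
river: ρ → (-14,25,3)
river: ρ → (3,23,-22)
river: ρ → (-22,21,4)
river: ρ → (4,27,-4)
river: ρ → (-4,21,22)
river: ρ → (22,23,-3)
river: ρ → (-3,25,14)
river: ρ → (14,3,-14)
ρ-cycle length = 8 (tail of 0 descent steps not counted)

8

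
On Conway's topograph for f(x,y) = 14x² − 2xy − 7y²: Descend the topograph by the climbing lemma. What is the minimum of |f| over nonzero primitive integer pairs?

descent: ρ → (-7,16,5)  [lands on river]
river: ρ → (5,14,-10)
river: ρ → (-10,6,9)
river: ρ → (9,12,-7)
closes: descent 1, river 4
min |a| on river = 5

5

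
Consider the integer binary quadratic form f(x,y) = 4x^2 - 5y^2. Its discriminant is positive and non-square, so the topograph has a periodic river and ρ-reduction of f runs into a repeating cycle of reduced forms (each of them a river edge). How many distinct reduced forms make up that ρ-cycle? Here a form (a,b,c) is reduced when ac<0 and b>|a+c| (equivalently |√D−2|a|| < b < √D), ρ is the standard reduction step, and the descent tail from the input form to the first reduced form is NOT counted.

D = 80, ⌊√D⌋ = 8
descent: ρ → (-5,0,4)
descent: ρ → (4,8,-1)  [lands on river]
river: ρ → (-1,8,4)
ρ-cycle length = 2 (tail of 2 descent steps not counted)

2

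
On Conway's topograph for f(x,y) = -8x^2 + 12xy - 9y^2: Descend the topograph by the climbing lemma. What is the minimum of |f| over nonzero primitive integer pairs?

translate: b→4 (≡-12 mod 16), so (8,-12,9)→(8,4,5)
flip: (8,4,5)→(5,-4,8)
reduced (well bottom): (5,-4,8) with a≤c, −a<b≤a
well minimum |f| = |-5| = 5 (negative-definite)

5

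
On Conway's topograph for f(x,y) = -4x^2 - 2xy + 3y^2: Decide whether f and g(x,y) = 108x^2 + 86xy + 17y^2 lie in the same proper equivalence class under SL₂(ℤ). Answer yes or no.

D₁ = 52, D₂ = 52
river cycle of f (length 10): (3, 2, -4), (-4, 6, 1), (1, 6, -4), (-4, 2, 3), (3, 4, -3), (-3, 2, 4), (4, 6, -1), (-1, 6, 4), (4, 2, -3), (-3, 4, 3)
river cycle of g (length 10): (3, 2, -4), (-4, 6, 1), (1, 6, -4), (-4, 2, 3), (3, 4, -3), (-3, 2, 4), (4, 6, -1), (-1, 6, 4), (4, 2, -3), (-3, 4, 3)
cycles coincide ⇒ equivalent

yes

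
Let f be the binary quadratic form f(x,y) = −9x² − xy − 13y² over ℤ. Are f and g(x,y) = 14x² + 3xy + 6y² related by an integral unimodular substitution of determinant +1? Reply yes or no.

D₁ = -467, D₂ = -327
discriminants differ ⇒ not SL₂(ℤ)-equivalent

no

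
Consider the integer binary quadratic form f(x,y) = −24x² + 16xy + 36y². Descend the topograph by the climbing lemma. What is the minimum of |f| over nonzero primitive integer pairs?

river: ρ → (36,56,-4)
river: ρ → (-4,56,36)
river: ρ → (36,16,-24)
river: ρ → (-24,32,28)
river: ρ → (28,24,-28)
river: ρ → (-28,32,24)
river: ρ → (24,16,-36)
river: ρ → (-36,56,4)
river: ρ → (4,56,-36)
river: ρ → (-36,16,24)
river: ρ → (24,32,-28)
river: ρ → (-28,24,28)
river: ρ → (28,32,-24)
river: ρ → (-24,16,36)
closes: descent 0, river 14
min |a| on river = 4

4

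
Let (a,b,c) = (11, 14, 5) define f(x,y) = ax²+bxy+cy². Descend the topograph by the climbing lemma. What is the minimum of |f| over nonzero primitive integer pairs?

translate: b→-8 (≡14 mod 22), so (11,14,5)→(11,-8,2)
flip: (11,-8,2)→(2,8,11)
translate: b→0 (≡8 mod 4), so (2,8,11)→(2,0,3)
reduced (well bottom): (2,0,3) with a≤c, −a<b≤a
well minimum = a = 2

2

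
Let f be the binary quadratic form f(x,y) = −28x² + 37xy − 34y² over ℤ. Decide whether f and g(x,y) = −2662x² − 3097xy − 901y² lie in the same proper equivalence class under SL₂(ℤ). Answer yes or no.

D₁ = -2439, D₂ = -2439
f is negative-definite; reduce −f:
−f: translate: b→19 (≡-37 mod 56), so (28,-37,34)→(28,19,25)
−f: flip: (28,19,25)→(25,-19,28)
−f: reduced (well bottom): (25,-19,28) with a≤c, −a<b≤a
flip sign back: reduced form of f is (-25,19,-28)
g is negative-definite; reduce −g:
−g: translate: b→-2227 (≡3097 mod 5324), so (2662,3097,901)→(2662,-2227,466)
−g: flip: (2662,-2227,466)→(466,2227,2662)
−g: translate: b→363 (≡2227 mod 932), so (466,2227,2662)→(466,363,72)
−g: flip: (466,363,72)→(72,-363,466)
−g: translate: b→69 (≡-363 mod 144), so (72,-363,466)→(72,69,25)
−g: flip: (72,69,25)→(25,-69,72)
−g: translate: b→-19 (≡-69 mod 50), so (25,-69,72)→(25,-19,28)
−g: reduced (well bottom): (25,-19,28) with a≤c, −a<b≤a
flip sign back: reduced form of g is (-25,19,-28)
reduced forms (-25, 19, -28) vs (-25, 19, -28) ⇒ equivalent

yes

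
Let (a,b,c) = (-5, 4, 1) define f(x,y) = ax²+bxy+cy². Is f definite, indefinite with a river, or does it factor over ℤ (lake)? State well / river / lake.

D = b²−4ac = 4² − 4·(-5)·1 = 36
D = 6² is a perfect square ⇒ form factors over ℤ ⇒ lakes

lake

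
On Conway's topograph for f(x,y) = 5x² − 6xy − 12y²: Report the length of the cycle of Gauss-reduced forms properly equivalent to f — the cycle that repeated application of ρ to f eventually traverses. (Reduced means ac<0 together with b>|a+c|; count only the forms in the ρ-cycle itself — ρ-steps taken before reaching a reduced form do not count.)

D = 276, ⌊√D⌋ = 16
descent: ρ → (-12,6,5)
descent: ρ → (5,14,-4)  [lands on river]
river: ρ → (-4,10,11)
river: ρ → (11,12,-3)
river: ρ → (-3,12,11)
river: ρ → (11,10,-4)
river: ρ → (-4,14,5)
river: ρ → (5,16,-1)
river: ρ → (-1,16,5)
ρ-cycle length = 8 (tail of 2 descent steps not counted)

8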